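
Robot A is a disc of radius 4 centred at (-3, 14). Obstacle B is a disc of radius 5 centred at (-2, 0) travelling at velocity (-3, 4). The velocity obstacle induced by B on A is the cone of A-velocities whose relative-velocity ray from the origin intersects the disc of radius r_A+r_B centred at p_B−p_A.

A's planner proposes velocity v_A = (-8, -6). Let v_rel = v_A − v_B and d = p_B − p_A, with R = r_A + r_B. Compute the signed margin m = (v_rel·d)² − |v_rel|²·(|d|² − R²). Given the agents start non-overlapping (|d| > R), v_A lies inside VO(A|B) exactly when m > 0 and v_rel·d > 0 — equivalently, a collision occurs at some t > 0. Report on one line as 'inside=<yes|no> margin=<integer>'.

d = (1, -14),  |d|² = 197;  R = 4+5 = 9,  c = 197−9² = 116
v_rel = (-5, -10),  |v_rel|² = 125;  v_rel·d = (-5)·(1) + (-10)·(-14) = 135
125·t² − 270·t + 116 = 0  ⇒  m = 135² − 125·116 = 3725
m = 3725 > 0,  v_rel·d = 135 > 0  ⇒  inside

inside=yes margin=3725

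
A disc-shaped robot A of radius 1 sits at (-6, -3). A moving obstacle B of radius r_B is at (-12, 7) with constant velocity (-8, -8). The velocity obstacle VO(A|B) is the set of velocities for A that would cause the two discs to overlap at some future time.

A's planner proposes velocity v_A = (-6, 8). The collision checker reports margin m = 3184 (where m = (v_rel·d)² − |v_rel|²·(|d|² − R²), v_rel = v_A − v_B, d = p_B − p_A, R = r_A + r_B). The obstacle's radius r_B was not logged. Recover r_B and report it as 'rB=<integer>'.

m = 3184
d = (-6, 10);  v_rel = (2, 16),  |v_rel|² = 260
v_rel×d = (2)·(10) − (16)·(-6) = 116
since m = R²·260 − 116²:  R² = (13456 + 3184) / 260 = 64
R = √64 = 8  ⇒  r_B = 8 − 1 = 7

rB=7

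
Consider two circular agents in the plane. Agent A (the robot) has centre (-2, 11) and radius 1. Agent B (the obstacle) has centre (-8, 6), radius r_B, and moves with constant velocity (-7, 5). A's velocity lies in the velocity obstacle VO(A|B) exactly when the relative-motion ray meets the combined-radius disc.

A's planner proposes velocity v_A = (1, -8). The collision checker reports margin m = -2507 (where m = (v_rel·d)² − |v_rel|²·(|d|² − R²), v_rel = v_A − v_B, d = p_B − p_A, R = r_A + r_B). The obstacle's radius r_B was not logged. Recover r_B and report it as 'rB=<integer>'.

m = -2507
d = (-6, -5);  v_rel = (8, -13),  |v_rel|² = 233
v_rel×d = (8)·(-5) − (-13)·(-6) = -118
since m = R²·233 − (-118)²:  R² = (13924 + -2507) / 233 = 49
R = √49 = 7  ⇒  r_B = 7 − 1 = 6

rB=6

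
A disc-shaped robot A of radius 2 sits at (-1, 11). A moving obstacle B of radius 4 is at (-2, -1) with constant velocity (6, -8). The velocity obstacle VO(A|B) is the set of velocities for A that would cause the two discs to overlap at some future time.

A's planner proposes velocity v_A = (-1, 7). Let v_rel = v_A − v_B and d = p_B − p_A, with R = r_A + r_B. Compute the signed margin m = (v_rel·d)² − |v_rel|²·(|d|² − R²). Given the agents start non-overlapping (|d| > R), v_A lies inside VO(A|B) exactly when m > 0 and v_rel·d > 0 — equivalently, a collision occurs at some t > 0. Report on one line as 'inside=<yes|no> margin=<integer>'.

d = (-1, -12),  |d|² = 145;  R = 2+4 = 6,  c = 145−6² = 109
v_rel = (-7, 15),  |v_rel|² = 274;  v_rel·d = (-7)·(-1) + (15)·(-12) = -173
274·t² + 346·t + 109 = 0  ⇒  m = (-173)² − 274·109 = 63
m = 63 > 0,  v_rel·d = -173 < 0  ⇒  outside

inside=no margin=63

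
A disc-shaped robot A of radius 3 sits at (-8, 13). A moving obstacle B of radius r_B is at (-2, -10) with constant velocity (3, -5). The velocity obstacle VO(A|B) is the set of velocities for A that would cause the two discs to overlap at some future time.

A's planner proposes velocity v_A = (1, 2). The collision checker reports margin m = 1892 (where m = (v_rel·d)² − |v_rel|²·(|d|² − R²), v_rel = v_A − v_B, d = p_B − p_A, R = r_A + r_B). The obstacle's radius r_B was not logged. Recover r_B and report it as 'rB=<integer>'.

m = 1892
d = (6, -23);  v_rel = (-2, 7),  |v_rel|² = 53
v_rel×d = (-2)·(-23) − (7)·(6) = 4
since m = R²·53 − 4²:  R² = (16 + 1892) / 53 = 36
R = √36 = 6  ⇒  r_B = 6 − 3 = 3

rB=3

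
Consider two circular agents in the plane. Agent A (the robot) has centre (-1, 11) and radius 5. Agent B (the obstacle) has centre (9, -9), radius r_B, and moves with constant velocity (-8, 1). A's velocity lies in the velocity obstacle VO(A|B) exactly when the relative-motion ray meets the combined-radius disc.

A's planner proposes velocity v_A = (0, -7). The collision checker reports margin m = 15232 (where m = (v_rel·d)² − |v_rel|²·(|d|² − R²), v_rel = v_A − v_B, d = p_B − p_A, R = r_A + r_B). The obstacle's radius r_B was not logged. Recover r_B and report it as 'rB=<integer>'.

m = 15232
d = (10, -20);  v_rel = (8, -8),  |v_rel|² = 128
v_rel×d = (8)·(-20) − (-8)·(10) = -80
since m = R²·128 − (-80)²:  R² = (6400 + 15232) / 128 = 169
R = √169 = 13  ⇒  r_B = 13 − 5 = 8

rB=8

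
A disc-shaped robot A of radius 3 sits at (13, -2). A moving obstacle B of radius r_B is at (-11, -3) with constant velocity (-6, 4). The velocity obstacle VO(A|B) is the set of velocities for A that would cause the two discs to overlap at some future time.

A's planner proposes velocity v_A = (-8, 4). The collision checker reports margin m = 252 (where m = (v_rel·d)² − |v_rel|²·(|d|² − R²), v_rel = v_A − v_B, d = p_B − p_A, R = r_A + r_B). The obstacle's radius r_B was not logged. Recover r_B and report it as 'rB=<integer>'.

m = 252
d = (-24, -1);  v_rel = (-2, 0),  |v_rel|² = 4
v_rel×d = (-2)·(-1) − (0)·(-24) = 2
since m = R²·4 − 2²:  R² = (4 + 252) / 4 = 64
R = √64 = 8  ⇒  r_B = 8 − 3 = 5

rB=5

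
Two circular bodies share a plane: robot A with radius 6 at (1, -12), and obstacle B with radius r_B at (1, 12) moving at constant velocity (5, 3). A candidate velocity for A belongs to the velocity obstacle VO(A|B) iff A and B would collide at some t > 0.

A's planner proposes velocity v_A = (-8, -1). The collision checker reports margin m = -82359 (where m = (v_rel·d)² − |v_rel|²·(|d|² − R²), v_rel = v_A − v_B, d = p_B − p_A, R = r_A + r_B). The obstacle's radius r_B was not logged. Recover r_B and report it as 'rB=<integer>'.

m = -82359
d = (0, 24);  v_rel = (-13, -4),  |v_rel|² = 185
v_rel×d = (-13)·(24) − (-4)·(0) = -312
since m = R²·185 − (-312)²:  R² = (97344 + -82359) / 185 = 81
R = √81 = 9  ⇒  r_B = 9 − 6 = 3

rB=3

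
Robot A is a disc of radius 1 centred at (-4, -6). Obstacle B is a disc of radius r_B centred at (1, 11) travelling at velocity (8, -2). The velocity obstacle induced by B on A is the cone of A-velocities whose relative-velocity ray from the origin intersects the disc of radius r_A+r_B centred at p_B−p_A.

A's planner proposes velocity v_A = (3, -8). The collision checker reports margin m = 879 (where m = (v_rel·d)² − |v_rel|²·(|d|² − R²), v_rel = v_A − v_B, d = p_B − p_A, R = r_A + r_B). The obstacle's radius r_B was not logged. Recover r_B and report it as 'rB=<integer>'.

m = 879
d = (5, 17);  v_rel = (-5, -6),  |v_rel|² = 61
v_rel×d = (-5)·(17) − (-6)·(5) = -55
since m = R²·61 − (-55)²:  R² = (3025 + 879) / 61 = 64
R = √64 = 8  ⇒  r_B = 8 − 1 = 7

rB=7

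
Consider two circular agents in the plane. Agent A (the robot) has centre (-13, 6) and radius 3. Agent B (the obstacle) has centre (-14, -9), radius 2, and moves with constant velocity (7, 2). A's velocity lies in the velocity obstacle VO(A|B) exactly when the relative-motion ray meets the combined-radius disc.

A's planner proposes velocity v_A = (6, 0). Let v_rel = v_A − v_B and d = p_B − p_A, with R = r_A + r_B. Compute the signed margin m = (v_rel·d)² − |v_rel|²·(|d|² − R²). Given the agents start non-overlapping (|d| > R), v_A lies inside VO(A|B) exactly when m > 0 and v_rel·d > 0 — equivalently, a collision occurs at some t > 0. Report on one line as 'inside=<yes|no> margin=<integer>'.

d = (-1, -15),  |d|² = 226;  R = 3+2 = 5,  c = 226−5² = 201
v_rel = (-1, -2),  |v_rel|² = 5;  v_rel·d = (-1)·(-1) + (-2)·(-15) = 31
5·t² − 62·t + 201 = 0  ⇒  m = 31² − 5·201 = -44
m = -44 < 0,  v_rel·d = 31 > 0  ⇒  outside

inside=no margin=-44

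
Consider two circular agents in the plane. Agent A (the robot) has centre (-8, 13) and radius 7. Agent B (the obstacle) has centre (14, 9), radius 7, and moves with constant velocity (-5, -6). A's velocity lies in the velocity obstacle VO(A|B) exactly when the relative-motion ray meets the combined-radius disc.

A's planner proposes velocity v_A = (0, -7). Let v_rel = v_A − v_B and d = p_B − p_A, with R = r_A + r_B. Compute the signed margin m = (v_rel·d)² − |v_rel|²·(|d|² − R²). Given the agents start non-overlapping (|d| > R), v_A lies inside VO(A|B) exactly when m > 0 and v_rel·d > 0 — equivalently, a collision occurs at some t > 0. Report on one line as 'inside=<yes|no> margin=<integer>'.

d = (22, -4),  |d|² = 500;  R = 7+7 = 14,  c = 500−14² = 304
v_rel = (5, -1),  |v_rel|² = 26;  v_rel·d = (5)·(22) + (-1)·(-4) = 114
26·t² − 228·t + 304 = 0  ⇒  m = 114² − 26·304 = 5092
m = 5092 > 0,  v_rel·d = 114 > 0  ⇒  inside

inside=yes margin=5092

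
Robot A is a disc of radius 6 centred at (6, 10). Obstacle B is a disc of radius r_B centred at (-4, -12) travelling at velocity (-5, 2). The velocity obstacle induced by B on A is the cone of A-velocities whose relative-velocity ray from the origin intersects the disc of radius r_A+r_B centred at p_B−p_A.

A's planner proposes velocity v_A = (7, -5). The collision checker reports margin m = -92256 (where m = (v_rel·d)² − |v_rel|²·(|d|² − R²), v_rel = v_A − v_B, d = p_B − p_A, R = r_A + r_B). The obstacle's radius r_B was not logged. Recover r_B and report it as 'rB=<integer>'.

m = -92256
d = (-10, -22);  v_rel = (12, -7),  |v_rel|² = 193
v_rel×d = (12)·(-22) − (-7)·(-10) = -334
since m = R²·193 − (-334)²:  R² = (111556 + -92256) / 193 = 100
R = √100 = 10  ⇒  r_B = 10 − 6 = 4

rB=4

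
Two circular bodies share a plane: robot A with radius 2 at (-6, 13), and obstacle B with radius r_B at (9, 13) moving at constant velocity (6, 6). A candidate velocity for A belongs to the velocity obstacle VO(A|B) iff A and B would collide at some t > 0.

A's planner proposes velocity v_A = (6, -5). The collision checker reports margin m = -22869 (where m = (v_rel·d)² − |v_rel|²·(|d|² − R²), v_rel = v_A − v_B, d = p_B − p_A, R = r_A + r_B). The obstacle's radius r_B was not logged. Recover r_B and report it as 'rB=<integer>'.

m = -22869
d = (15, 0);  v_rel = (0, -11),  |v_rel|² = 121
v_rel×d = (0)·(0) − (-11)·(15) = 165
since m = R²·121 − 165²:  R² = (27225 + -22869) / 121 = 36
R = √36 = 6  ⇒  r_B = 6 − 2 = 4

rB=4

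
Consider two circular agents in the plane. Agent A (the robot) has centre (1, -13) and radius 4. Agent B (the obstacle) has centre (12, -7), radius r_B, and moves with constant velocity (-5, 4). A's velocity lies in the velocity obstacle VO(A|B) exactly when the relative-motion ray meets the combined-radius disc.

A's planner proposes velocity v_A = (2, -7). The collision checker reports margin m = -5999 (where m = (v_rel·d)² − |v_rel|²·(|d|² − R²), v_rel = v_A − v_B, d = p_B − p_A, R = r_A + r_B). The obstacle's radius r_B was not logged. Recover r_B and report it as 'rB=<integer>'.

m = -5999
d = (11, 6);  v_rel = (7, -11),  |v_rel|² = 170
v_rel×d = (7)·(6) − (-11)·(11) = 163
since m = R²·170 − 163²:  R² = (26569 + -5999) / 170 = 121
R = √121 = 11  ⇒  r_B = 11 − 4 = 7

rB=7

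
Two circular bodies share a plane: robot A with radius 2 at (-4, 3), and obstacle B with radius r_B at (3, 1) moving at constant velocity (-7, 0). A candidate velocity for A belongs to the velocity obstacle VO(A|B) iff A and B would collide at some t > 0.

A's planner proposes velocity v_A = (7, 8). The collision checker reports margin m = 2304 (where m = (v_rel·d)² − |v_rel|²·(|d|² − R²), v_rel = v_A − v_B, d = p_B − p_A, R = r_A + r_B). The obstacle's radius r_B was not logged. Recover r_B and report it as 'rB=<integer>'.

m = 2304
d = (7, -2);  v_rel = (14, 8),  |v_rel|² = 260
v_rel×d = (14)·(-2) − (8)·(7) = -84
since m = R²·260 − (-84)²:  R² = (7056 + 2304) / 260 = 36
R = √36 = 6  ⇒  r_B = 6 − 2 = 4

rB=4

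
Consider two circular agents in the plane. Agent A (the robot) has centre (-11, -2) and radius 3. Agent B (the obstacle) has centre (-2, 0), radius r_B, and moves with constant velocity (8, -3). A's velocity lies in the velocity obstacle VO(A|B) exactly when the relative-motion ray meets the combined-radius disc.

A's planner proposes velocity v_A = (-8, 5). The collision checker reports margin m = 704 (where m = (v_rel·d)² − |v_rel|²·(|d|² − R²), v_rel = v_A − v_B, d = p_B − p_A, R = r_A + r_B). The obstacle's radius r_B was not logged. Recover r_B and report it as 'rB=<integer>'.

m = 704
d = (9, 2);  v_rel = (-16, 8),  |v_rel|² = 320
v_rel×d = (-16)·(2) − (8)·(9) = -104
since m = R²·320 − (-104)²:  R² = (10816 + 704) / 320 = 36
R = √36 = 6  ⇒  r_B = 6 − 3 = 3

rB=3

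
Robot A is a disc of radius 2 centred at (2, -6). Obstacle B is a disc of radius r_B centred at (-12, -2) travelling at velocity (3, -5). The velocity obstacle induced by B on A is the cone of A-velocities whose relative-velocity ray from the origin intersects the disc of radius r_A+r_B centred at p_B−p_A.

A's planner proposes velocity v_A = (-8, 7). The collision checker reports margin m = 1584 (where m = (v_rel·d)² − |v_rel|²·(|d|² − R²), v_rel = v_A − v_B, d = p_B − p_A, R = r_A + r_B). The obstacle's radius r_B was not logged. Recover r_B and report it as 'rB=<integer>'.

m = 1584
d = (-14, 4);  v_rel = (-11, 12),  |v_rel|² = 265
v_rel×d = (-11)·(4) − (12)·(-14) = 124
since m = R²·265 − 124²:  R² = (15376 + 1584) / 265 = 64
R = √64 = 8  ⇒  r_B = 8 − 2 = 6

rB=6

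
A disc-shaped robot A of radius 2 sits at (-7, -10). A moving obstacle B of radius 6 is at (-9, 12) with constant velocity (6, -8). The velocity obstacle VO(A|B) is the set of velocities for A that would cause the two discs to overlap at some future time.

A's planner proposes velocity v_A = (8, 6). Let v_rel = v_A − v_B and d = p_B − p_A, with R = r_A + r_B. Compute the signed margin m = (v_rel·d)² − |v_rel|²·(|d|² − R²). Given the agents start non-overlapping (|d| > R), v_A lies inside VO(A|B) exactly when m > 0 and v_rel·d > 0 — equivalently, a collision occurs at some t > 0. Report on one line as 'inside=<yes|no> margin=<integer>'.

d = (-2, 22),  |d|² = 488;  R = 2+6 = 8,  c = 488−8² = 424
v_rel = (2, 14),  |v_rel|² = 200;  v_rel·d = (2)·(-2) + (14)·(22) = 304
200·t² − 608·t + 424 = 0  ⇒  m = 304² − 200·424 = 7616
m = 7616 > 0,  v_rel·d = 304 > 0  ⇒  inside

inside=yes margin=7616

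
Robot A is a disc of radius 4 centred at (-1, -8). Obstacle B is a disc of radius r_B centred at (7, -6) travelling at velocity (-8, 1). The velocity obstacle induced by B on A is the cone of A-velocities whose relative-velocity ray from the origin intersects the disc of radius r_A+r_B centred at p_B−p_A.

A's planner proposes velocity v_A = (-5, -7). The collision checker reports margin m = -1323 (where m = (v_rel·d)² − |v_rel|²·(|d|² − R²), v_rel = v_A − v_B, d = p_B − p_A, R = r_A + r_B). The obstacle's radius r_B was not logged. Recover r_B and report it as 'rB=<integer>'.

m = -1323
d = (8, 2);  v_rel = (3, -8),  |v_rel|² = 73
v_rel×d = (3)·(2) − (-8)·(8) = 70
since m = R²·73 − 70²:  R² = (4900 + -1323) / 73 = 49
R = √49 = 7  ⇒  r_B = 7 − 4 = 3

rB=3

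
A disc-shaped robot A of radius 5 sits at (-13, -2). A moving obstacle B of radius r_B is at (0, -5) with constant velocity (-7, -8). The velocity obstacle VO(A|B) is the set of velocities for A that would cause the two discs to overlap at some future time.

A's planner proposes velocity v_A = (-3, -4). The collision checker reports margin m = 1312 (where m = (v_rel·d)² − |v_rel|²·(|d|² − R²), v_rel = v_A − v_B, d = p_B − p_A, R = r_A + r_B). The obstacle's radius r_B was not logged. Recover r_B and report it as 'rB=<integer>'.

m = 1312
d = (13, -3);  v_rel = (4, 4),  |v_rel|² = 32
v_rel×d = (4)·(-3) − (4)·(13) = -64
since m = R²·32 − (-64)²:  R² = (4096 + 1312) / 32 = 169
R = √169 = 13  ⇒  r_B = 13 − 5 = 8

rB=8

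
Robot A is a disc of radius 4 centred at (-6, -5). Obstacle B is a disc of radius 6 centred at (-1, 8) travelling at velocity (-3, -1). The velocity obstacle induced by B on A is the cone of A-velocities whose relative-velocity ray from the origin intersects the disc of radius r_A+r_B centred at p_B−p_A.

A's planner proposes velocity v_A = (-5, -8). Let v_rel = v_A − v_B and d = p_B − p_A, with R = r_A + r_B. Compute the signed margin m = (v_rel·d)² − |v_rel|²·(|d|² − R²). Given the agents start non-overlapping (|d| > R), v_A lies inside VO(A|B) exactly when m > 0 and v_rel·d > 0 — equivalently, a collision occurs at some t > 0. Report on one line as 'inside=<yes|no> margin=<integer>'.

d = (5, 13),  |d|² = 194;  R = 4+6 = 10,  c = 194−10² = 94
v_rel = (-2, -7),  |v_rel|² = 53;  v_rel·d = (-2)·(5) + (-7)·(13) = -101
53·t² + 202·t + 94 = 0  ⇒  m = (-101)² − 53·94 = 5219
m = 5219 > 0,  v_rel·d = -101 < 0  ⇒  outside

inside=no margin=5219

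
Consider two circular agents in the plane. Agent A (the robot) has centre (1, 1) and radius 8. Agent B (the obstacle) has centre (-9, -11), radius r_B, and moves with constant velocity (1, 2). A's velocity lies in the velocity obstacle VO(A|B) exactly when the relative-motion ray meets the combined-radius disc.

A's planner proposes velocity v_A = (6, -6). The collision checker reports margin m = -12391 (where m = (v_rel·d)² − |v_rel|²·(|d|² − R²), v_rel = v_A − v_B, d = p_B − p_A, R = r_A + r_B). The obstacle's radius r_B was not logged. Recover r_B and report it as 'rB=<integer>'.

m = -12391
d = (-10, -12);  v_rel = (5, -8),  |v_rel|² = 89
v_rel×d = (5)·(-12) − (-8)·(-10) = -140
since m = R²·89 − (-140)²:  R² = (19600 + -12391) / 89 = 81
R = √81 = 9  ⇒  r_B = 9 − 8 = 1

rB=1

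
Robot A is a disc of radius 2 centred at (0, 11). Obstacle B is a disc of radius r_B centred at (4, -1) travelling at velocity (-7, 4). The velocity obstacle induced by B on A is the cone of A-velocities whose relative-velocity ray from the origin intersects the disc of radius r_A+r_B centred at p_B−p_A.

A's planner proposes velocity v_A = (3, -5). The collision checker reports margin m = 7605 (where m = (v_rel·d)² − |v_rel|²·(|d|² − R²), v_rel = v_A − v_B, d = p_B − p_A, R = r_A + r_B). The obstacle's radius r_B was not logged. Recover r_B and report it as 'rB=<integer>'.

m = 7605
d = (4, -12);  v_rel = (10, -9),  |v_rel|² = 181
v_rel×d = (10)·(-12) − (-9)·(4) = -84
since m = R²·181 − (-84)²:  R² = (7056 + 7605) / 181 = 81
R = √81 = 9  ⇒  r_B = 9 − 2 = 7

rB=7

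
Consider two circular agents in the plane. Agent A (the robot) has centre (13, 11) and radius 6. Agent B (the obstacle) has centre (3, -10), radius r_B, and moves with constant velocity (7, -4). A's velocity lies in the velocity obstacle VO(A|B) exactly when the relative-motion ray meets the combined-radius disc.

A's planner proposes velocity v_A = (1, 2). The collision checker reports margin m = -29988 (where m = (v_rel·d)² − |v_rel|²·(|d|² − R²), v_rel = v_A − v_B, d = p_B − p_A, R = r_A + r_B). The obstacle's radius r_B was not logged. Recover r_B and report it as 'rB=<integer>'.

m = -29988
d = (-10, -21);  v_rel = (-6, 6),  |v_rel|² = 72
v_rel×d = (-6)·(-21) − (6)·(-10) = 186
since m = R²·72 − 186²:  R² = (34596 + -29988) / 72 = 64
R = √64 = 8  ⇒  r_B = 8 − 6 = 2

rB=2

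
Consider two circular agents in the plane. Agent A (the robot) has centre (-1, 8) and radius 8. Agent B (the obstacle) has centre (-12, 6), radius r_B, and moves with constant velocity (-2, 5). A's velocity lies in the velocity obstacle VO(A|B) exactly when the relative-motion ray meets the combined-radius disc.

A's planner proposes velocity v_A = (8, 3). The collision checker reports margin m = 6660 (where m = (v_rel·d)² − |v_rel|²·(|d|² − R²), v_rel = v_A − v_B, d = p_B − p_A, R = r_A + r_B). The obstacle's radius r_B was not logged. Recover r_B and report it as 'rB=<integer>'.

m = 6660
d = (-11, -2);  v_rel = (10, -2),  |v_rel|² = 104
v_rel×d = (10)·(-2) − (-2)·(-11) = -42
since m = R²·104 − (-42)²:  R² = (1764 + 6660) / 104 = 81
R = √81 = 9  ⇒  r_B = 9 − 8 = 1

rB=1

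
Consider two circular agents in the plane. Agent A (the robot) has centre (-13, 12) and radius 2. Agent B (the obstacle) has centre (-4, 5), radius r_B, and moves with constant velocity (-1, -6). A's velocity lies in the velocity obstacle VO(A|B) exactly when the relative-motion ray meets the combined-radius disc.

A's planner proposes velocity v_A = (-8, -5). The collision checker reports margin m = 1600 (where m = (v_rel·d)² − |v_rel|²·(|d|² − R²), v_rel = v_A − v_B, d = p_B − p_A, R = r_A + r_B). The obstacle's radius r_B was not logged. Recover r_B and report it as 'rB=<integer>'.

m = 1600
d = (9, -7);  v_rel = (-7, 1),  |v_rel|² = 50
v_rel×d = (-7)·(-7) − (1)·(9) = 40
since m = R²·50 − 40²:  R² = (1600 + 1600) / 50 = 64
R = √64 = 8  ⇒  r_B = 8 − 2 = 6

rB=6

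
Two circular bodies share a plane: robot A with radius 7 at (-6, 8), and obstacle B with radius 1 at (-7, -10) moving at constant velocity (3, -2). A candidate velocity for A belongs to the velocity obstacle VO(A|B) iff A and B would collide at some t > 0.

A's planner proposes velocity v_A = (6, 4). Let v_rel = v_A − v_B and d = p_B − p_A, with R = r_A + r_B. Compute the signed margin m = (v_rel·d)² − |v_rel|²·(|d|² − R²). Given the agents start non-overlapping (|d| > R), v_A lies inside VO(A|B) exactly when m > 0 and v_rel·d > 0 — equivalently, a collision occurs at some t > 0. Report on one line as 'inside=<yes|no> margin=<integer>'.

d = (-1, -18),  |d|² = 325;  R = 7+1 = 8,  c = 325−8² = 261
v_rel = (3, 6),  |v_rel|² = 45;  v_rel·d = (3)·(-1) + (6)·(-18) = -111
45·t² + 222·t + 261 = 0  ⇒  m = (-111)² − 45·261 = 576
m = 576 > 0,  v_rel·d = -111 < 0  ⇒  outside

inside=no margin=576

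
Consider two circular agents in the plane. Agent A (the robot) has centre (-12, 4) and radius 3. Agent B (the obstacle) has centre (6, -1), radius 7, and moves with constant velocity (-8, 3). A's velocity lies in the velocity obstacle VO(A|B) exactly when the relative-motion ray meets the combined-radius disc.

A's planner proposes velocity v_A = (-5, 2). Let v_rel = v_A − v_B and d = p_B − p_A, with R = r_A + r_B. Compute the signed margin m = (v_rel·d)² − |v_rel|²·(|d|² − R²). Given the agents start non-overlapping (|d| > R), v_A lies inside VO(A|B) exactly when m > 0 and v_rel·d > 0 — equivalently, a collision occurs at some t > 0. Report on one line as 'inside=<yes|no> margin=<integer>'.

d = (18, -5),  |d|² = 349;  R = 3+7 = 10,  c = 349−10² = 249
v_rel = (3, -1),  |v_rel|² = 10;  v_rel·d = (3)·(18) + (-1)·(-5) = 59
10·t² − 118·t + 249 = 0  ⇒  m = 59² − 10·249 = 991
m = 991 > 0,  v_rel·d = 59 > 0  ⇒  inside

inside=yes margin=991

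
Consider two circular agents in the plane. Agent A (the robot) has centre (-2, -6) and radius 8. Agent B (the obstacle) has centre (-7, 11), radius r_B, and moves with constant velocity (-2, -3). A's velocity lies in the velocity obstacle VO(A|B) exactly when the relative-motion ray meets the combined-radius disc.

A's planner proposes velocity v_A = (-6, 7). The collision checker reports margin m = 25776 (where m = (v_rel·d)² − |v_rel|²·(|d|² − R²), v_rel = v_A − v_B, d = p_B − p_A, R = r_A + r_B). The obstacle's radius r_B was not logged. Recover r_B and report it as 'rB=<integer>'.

m = 25776
d = (-5, 17);  v_rel = (-4, 10),  |v_rel|² = 116
v_rel×d = (-4)·(17) − (10)·(-5) = -18
since m = R²·116 − (-18)²:  R² = (324 + 25776) / 116 = 225
R = √225 = 15  ⇒  r_B = 15 − 8 = 7

rB=7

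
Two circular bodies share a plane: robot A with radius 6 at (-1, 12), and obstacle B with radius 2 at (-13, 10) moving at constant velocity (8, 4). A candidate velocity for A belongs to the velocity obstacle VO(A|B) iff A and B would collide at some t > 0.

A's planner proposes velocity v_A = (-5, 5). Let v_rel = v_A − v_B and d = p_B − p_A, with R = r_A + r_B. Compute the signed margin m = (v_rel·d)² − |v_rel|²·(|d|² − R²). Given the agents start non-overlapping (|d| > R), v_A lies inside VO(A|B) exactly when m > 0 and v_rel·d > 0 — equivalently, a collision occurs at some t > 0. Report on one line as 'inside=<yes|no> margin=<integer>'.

d = (-12, -2),  |d|² = 148;  R = 6+2 = 8,  c = 148−8² = 84
v_rel = (-13, 1),  |v_rel|² = 170;  v_rel·d = (-13)·(-12) + (1)·(-2) = 154
170·t² − 308·t + 84 = 0  ⇒  m = 154² − 170·84 = 9436
m = 9436 > 0,  v_rel·d = 154 > 0  ⇒  inside

inside=yes margin=9436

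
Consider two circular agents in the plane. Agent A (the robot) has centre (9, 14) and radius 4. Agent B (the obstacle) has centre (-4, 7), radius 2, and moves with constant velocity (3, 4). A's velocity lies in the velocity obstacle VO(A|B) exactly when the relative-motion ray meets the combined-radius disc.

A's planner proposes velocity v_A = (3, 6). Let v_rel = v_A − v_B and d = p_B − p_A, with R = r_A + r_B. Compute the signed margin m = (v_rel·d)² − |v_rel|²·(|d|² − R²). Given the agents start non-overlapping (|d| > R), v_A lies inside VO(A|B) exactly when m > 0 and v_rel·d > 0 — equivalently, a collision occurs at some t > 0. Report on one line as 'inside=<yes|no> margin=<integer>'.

d = (-13, -7),  |d|² = 218;  R = 4+2 = 6,  c = 218−6² = 182
v_rel = (0, 2),  |v_rel|² = 4;  v_rel·d = (0)·(-13) + (2)·(-7) = -14
4·t² + 28·t + 182 = 0  ⇒  m = (-14)² − 4·182 = -532
m = -532 < 0,  v_rel·d = -14 < 0  ⇒  outside

inside=no margin=-532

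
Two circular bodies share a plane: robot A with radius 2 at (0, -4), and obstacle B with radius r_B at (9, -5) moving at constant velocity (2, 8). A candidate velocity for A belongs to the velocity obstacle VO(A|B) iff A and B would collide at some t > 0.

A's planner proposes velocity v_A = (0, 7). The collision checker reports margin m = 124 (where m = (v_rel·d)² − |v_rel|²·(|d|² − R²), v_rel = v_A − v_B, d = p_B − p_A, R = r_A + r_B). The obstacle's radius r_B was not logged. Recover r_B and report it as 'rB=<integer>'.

m = 124
d = (9, -1);  v_rel = (-2, -1),  |v_rel|² = 5
v_rel×d = (-2)·(-1) − (-1)·(9) = 11
since m = R²·5 − 11²:  R² = (121 + 124) / 5 = 49
R = √49 = 7  ⇒  r_B = 7 − 2 = 5

rB=5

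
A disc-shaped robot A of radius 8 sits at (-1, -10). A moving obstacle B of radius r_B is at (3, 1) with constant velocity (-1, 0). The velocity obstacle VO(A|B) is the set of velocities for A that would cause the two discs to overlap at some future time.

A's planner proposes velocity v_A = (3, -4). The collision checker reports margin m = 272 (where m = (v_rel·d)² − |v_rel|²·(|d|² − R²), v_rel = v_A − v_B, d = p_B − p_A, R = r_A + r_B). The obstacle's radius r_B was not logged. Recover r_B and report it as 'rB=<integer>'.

m = 272
d = (4, 11);  v_rel = (4, -4),  |v_rel|² = 32
v_rel×d = (4)·(11) − (-4)·(4) = 60
since m = R²·32 − 60²:  R² = (3600 + 272) / 32 = 121
R = √121 = 11  ⇒  r_B = 11 − 8 = 3

rB=3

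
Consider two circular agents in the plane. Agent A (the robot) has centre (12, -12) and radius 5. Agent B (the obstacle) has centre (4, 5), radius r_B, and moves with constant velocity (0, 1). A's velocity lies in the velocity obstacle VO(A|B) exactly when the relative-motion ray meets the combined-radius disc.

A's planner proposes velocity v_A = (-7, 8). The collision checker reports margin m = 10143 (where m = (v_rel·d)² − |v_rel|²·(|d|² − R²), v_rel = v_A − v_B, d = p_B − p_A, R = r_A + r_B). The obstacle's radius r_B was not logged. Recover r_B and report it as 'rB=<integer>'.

m = 10143
d = (-8, 17);  v_rel = (-7, 7),  |v_rel|² = 98
v_rel×d = (-7)·(17) − (7)·(-8) = -63
since m = R²·98 − (-63)²:  R² = (3969 + 10143) / 98 = 144
R = √144 = 12  ⇒  r_B = 12 − 5 = 7

rB=7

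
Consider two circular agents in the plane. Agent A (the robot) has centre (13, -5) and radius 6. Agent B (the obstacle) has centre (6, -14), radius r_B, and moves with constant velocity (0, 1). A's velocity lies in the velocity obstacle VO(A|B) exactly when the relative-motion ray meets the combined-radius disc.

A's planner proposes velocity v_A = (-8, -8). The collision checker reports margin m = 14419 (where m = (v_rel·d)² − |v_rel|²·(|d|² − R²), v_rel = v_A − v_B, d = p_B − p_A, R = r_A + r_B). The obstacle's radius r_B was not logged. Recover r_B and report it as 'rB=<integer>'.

m = 14419
d = (-7, -9);  v_rel = (-8, -9),  |v_rel|² = 145
v_rel×d = (-8)·(-9) − (-9)·(-7) = 9
since m = R²·145 − 9²:  R² = (81 + 14419) / 145 = 100
R = √100 = 10  ⇒  r_B = 10 − 6 = 4

rB=4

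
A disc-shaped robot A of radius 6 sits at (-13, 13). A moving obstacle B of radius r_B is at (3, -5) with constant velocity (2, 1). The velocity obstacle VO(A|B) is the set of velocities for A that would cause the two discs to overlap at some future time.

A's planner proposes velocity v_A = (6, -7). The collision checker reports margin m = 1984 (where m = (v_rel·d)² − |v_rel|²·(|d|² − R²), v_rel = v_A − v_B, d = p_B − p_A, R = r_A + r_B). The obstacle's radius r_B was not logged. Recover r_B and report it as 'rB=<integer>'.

m = 1984
d = (16, -18);  v_rel = (4, -8),  |v_rel|² = 80
v_rel×d = (4)·(-18) − (-8)·(16) = 56
since m = R²·80 − 56²:  R² = (3136 + 1984) / 80 = 64
R = √64 = 8  ⇒  r_B = 8 − 6 = 2

rB=2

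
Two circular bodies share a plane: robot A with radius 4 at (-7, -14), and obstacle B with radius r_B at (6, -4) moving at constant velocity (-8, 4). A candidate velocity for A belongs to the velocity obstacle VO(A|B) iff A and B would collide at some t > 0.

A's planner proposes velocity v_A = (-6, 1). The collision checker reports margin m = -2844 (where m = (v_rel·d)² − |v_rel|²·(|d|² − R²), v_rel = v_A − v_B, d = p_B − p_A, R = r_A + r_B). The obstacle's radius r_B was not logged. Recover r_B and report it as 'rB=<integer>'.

m = -2844
d = (13, 10);  v_rel = (2, -3),  |v_rel|² = 13
v_rel×d = (2)·(10) − (-3)·(13) = 59
since m = R²·13 − 59²:  R² = (3481 + -2844) / 13 = 49
R = √49 = 7  ⇒  r_B = 7 − 4 = 3

rB=3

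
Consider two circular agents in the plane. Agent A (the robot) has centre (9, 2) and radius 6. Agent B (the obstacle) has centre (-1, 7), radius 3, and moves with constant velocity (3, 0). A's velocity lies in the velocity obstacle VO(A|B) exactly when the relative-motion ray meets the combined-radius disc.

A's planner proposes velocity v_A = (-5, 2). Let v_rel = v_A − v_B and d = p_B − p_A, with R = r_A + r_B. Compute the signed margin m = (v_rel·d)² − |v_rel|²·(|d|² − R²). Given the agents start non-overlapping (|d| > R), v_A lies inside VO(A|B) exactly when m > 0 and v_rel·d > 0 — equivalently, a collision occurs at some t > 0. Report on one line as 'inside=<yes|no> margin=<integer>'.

d = (-10, 5),  |d|² = 125;  R = 6+3 = 9,  c = 125−9² = 44
v_rel = (-8, 2),  |v_rel|² = 68;  v_rel·d = (-8)·(-10) + (2)·(5) = 90
68·t² − 180·t + 44 = 0  ⇒  m = 90² − 68·44 = 5108
m = 5108 > 0,  v_rel·d = 90 > 0  ⇒  inside

inside=yes margin=5108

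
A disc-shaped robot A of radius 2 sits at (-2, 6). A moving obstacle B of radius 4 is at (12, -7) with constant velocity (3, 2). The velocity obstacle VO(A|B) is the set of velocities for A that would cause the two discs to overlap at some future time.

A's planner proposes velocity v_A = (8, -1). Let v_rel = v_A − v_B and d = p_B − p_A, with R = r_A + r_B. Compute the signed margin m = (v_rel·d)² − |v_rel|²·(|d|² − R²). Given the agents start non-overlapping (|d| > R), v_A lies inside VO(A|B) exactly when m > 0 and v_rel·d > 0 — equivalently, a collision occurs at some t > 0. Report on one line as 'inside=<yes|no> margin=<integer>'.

d = (14, -13),  |d|² = 365;  R = 2+4 = 6,  c = 365−6² = 329
v_rel = (5, -3),  |v_rel|² = 34;  v_rel·d = (5)·(14) + (-3)·(-13) = 109
34·t² − 218·t + 329 = 0  ⇒  m = 109² − 34·329 = 695
m = 695 > 0,  v_rel·d = 109 > 0  ⇒  inside

inside=yes margin=695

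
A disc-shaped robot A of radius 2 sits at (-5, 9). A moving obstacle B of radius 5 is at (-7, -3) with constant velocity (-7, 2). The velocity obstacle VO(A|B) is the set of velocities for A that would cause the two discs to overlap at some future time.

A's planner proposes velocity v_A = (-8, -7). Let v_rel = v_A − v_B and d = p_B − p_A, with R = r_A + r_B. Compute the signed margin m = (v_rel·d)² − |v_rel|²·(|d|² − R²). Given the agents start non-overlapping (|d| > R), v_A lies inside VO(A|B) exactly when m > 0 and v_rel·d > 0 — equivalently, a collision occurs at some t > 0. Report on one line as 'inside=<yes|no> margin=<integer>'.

d = (-2, -12),  |d|² = 148;  R = 2+5 = 7,  c = 148−7² = 99
v_rel = (-1, -9),  |v_rel|² = 82;  v_rel·d = (-1)·(-2) + (-9)·(-12) = 110
82·t² − 220·t + 99 = 0  ⇒  m = 110² − 82·99 = 3982
m = 3982 > 0,  v_rel·d = 110 > 0  ⇒  inside

inside=yes margin=3982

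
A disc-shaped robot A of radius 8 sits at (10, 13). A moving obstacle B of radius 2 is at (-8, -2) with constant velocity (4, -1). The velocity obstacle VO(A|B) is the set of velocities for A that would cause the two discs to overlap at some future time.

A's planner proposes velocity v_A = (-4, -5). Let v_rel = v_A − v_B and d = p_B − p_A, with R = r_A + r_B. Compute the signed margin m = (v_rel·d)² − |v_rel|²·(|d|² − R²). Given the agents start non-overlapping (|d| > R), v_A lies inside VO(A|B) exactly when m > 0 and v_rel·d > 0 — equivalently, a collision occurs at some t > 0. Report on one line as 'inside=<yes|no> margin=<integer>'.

d = (-18, -15),  |d|² = 549;  R = 8+2 = 10,  c = 549−10² = 449
v_rel = (-8, -4),  |v_rel|² = 80;  v_rel·d = (-8)·(-18) + (-4)·(-15) = 204
80·t² − 408·t + 449 = 0  ⇒  m = 204² − 80·449 = 5696
m = 5696 > 0,  v_rel·d = 204 > 0  ⇒  inside

inside=yes margin=5696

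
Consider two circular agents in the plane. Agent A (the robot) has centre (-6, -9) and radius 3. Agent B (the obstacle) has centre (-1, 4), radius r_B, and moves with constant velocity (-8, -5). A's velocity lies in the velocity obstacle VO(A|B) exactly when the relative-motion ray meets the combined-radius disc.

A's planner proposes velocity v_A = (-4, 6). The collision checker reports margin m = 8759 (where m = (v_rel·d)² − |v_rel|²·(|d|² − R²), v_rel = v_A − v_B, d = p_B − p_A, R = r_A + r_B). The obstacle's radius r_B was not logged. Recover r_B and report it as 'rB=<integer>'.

m = 8759
d = (5, 13);  v_rel = (4, 11),  |v_rel|² = 137
v_rel×d = (4)·(13) − (11)·(5) = -3
since m = R²·137 − (-3)²:  R² = (9 + 8759) / 137 = 64
R = √64 = 8  ⇒  r_B = 8 − 3 = 5

rB=5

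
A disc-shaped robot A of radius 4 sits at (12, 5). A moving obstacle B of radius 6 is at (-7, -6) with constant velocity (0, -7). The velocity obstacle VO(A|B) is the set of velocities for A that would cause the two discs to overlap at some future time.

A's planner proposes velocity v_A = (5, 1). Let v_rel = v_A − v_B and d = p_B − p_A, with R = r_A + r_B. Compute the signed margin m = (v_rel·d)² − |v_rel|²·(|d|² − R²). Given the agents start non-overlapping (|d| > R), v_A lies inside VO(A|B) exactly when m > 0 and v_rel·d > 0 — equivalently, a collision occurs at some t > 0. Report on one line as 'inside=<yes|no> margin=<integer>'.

d = (-19, -11),  |d|² = 482;  R = 4+6 = 10,  c = 482−10² = 382
v_rel = (5, 8),  |v_rel|² = 89;  v_rel·d = (5)·(-19) + (8)·(-11) = -183
89·t² + 366·t + 382 = 0  ⇒  m = (-183)² − 89·382 = -509
m = -509 < 0,  v_rel·d = -183 < 0  ⇒  outside

inside=no margin=-509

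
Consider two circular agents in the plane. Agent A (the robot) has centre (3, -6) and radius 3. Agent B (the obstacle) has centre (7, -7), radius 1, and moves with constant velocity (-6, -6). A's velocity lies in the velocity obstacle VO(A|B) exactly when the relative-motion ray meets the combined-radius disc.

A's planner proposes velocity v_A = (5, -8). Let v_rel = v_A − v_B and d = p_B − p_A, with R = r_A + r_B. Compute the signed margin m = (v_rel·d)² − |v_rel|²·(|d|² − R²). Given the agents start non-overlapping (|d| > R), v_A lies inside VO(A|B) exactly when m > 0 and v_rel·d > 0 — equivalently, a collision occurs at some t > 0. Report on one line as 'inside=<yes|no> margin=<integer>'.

d = (4, -1),  |d|² = 17;  R = 3+1 = 4,  c = 17−4² = 1
v_rel = (11, -2),  |v_rel|² = 125;  v_rel·d = (11)·(4) + (-2)·(-1) = 46
125·t² − 92·t + 1 = 0  ⇒  m = 46² − 125·1 = 1991
m = 1991 > 0,  v_rel·d = 46 > 0  ⇒  inside

inside=yes margin=1991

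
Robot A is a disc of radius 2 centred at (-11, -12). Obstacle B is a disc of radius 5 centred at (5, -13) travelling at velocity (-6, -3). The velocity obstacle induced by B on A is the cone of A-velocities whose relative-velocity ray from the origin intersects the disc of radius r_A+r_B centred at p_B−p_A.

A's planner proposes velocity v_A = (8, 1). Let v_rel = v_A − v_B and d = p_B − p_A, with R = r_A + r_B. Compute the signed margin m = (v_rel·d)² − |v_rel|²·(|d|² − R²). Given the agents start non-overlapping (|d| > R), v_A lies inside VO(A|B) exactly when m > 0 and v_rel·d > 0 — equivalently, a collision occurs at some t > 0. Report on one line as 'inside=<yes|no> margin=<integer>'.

d = (16, -1),  |d|² = 257;  R = 2+5 = 7,  c = 257−7² = 208
v_rel = (14, 4),  |v_rel|² = 212;  v_rel·d = (14)·(16) + (4)·(-1) = 220
212·t² − 440·t + 208 = 0  ⇒  m = 220² − 212·208 = 4304
m = 4304 > 0,  v_rel·d = 220 > 0  ⇒  inside

inside=yes margin=4304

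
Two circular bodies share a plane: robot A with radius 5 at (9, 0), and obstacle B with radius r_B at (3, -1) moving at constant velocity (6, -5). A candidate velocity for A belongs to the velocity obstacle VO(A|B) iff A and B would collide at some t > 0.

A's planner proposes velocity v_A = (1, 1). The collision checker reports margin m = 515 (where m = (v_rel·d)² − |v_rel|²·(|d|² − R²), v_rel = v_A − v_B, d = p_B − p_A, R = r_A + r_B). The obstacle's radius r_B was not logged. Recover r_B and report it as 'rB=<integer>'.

m = 515
d = (-6, -1);  v_rel = (-5, 6),  |v_rel|² = 61
v_rel×d = (-5)·(-1) − (6)·(-6) = 41
since m = R²·61 − 41²:  R² = (1681 + 515) / 61 = 36
R = √36 = 6  ⇒  r_B = 6 − 5 = 1

rB=1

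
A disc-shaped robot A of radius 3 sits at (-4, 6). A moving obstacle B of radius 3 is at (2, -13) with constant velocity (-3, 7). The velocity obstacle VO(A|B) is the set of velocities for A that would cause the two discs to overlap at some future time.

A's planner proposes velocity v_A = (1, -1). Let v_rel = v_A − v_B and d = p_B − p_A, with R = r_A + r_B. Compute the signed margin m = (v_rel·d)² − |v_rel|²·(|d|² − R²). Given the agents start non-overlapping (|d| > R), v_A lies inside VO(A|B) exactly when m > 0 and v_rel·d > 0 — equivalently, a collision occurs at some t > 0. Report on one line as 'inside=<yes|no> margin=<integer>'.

d = (6, -19),  |d|² = 397;  R = 3+3 = 6,  c = 397−6² = 361
v_rel = (4, -8),  |v_rel|² = 80;  v_rel·d = (4)·(6) + (-8)·(-19) = 176
80·t² − 352·t + 361 = 0  ⇒  m = 176² − 80·361 = 2096
m = 2096 > 0,  v_rel·d = 176 > 0  ⇒  inside

inside=yes margin=2096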